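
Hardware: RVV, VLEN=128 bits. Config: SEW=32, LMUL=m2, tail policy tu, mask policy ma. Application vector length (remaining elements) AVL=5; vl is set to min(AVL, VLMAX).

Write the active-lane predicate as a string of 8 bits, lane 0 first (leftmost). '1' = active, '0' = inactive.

lanes per group: 128·2/32 = 8
vl = min(AVL, VLMAX) = min(5, 8) = 5
bits (lane 0 leftmost): 11111000

predicate = 11111000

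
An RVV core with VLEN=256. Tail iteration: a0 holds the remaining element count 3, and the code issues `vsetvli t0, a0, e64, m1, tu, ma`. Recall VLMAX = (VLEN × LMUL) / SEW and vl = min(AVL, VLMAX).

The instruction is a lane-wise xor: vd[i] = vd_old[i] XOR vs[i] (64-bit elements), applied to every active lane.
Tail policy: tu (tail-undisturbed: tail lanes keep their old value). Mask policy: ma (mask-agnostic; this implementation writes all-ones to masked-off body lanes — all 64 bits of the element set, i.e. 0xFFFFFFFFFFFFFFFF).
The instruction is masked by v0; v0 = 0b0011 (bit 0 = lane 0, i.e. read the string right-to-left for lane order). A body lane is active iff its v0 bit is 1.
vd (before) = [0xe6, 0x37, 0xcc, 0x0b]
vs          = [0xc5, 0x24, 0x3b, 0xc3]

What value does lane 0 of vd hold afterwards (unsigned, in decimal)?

lanes per group: 256·1/64 = 4
vl ← min(3, 4) = 3
lane  0: xor(0xe6,0xc5) ⇒ 0x23
lane  1: xor(0x37,0x24) ⇒ 0x13
lane  2: mask-off/ones ⇒ 0xffffffffffffffff
lane  3: tail/keep ⇒ 0x0b

vd[0] = 35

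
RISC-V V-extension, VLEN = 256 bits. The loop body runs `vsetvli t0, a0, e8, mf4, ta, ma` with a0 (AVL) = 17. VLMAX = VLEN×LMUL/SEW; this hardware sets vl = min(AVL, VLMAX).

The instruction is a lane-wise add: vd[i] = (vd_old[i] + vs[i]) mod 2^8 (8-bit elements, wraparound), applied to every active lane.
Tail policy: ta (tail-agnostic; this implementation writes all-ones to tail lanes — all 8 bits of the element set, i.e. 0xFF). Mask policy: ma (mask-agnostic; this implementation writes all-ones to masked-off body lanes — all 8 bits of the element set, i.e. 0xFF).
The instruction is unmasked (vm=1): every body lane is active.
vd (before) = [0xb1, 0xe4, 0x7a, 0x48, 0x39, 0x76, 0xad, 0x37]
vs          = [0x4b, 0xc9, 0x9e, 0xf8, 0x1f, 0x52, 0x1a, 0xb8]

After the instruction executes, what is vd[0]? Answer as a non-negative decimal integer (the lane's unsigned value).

lanes per group: 256·1/4/8 = 8
vl = min(AVL, VLMAX) = min(17, 8) = 8
[0] add(0xb1,0x4b) = 0xfc
[1] add(0xe4,0xc9) = 0xad
[2] add(0x7a,0x9e) = 0x18
[3] add(0x48,0xf8) = 0x40
[4] add(0x39,0x1f) = 0x58
[5] add(0x76,0x52) = 0xc8
[6] add(0xad,0x1a) = 0xc7
[7] add(0x37,0xb8) = 0xef

vd[0] = 252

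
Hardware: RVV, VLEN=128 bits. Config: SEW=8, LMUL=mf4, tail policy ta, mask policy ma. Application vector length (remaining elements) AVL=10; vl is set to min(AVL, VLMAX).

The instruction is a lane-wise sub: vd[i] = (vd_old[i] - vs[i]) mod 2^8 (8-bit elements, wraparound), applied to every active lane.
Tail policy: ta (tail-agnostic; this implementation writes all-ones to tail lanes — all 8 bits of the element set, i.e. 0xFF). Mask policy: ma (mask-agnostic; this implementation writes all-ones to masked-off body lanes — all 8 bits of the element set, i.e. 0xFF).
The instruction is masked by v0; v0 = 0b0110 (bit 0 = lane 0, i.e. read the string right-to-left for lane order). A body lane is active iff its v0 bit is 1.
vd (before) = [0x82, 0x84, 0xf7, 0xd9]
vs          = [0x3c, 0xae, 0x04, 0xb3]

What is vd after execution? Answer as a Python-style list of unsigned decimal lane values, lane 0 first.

VLMAX = VLEN×LMUL/SEW = 128×1/4/8 = 4
AVL=10 > VLMAX=4, so vl = 4
vd[0] mask-off/ones -> 0xff
vd[1] sub(0x84,0xae) -> 0xd6
vd[2] sub(0xf7,0x04) -> 0xf3
vd[3] mask-off/ones -> 0xff

vd = [255, 214, 243, 255]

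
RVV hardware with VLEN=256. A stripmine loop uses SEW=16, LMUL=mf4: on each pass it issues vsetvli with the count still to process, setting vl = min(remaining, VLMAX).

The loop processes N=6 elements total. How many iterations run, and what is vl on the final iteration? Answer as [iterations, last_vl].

[iterations, last_vl] = [2, 2]

VLMAX = (256 × 1/4) / 16 = 4 lanes
N=6: ⌈6/4⌉ = 2 iters; last vl = 6 − 1×4 = 2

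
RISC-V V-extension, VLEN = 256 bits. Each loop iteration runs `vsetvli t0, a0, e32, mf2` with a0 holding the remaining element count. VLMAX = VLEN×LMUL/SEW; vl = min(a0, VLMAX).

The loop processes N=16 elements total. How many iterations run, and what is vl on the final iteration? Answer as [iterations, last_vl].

[iterations, last_vl] = [4, 4]

VLMAX = (256 × 1/2) / 32 = 4 lanes
16 elements at 4/iter → 4 passes, remainder 4 on the last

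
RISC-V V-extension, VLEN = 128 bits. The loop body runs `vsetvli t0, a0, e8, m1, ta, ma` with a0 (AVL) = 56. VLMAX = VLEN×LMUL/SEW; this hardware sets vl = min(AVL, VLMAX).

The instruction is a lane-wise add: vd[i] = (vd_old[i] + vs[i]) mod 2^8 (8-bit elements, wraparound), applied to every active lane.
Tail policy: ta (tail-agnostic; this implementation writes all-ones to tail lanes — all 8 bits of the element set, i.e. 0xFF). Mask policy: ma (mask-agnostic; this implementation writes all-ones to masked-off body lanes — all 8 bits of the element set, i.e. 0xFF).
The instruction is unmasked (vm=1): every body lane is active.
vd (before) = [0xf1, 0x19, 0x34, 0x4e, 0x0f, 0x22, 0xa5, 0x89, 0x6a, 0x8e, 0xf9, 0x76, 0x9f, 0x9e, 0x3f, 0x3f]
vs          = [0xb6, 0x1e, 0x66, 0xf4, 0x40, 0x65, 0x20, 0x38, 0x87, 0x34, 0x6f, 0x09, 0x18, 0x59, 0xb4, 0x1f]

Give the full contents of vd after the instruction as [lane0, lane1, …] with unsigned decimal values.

lanes per group: 128·1/8 = 16
vl = min(AVL, VLMAX) = min(56, 16) = 16
  i=0: add(0xf1,0xb6) → 167
  i=1: add(0x19,0x1e) → 55
  i=2: add(0x34,0x66) → 154
  i=3: add(0x4e,0xf4) → 66
  i=4: add(0x0f,0x40) → 79
  i=5: add(0x22,0x65) → 135
  i=6: add(0xa5,0x20) → 197
  i=7: add(0x89,0x38) → 193
  i=8: add(0x6a,0x87) → 241
  i=9: add(0x8e,0x34) → 194
  i=10: add(0xf9,0x6f) → 104
  i=11: add(0x76,0x09) → 127
  i=12: add(0x9f,0x18) → 183
  i=13: add(0x9e,0x59) → 247
  i=14: add(0x3f,0xb4) → 243
  i=15: add(0x3f,0x1f) → 94

vd = [167, 55, 154, 66, 79, 135, 197, 193, 241, 194, 104, 127, 183, 247, 243, 94]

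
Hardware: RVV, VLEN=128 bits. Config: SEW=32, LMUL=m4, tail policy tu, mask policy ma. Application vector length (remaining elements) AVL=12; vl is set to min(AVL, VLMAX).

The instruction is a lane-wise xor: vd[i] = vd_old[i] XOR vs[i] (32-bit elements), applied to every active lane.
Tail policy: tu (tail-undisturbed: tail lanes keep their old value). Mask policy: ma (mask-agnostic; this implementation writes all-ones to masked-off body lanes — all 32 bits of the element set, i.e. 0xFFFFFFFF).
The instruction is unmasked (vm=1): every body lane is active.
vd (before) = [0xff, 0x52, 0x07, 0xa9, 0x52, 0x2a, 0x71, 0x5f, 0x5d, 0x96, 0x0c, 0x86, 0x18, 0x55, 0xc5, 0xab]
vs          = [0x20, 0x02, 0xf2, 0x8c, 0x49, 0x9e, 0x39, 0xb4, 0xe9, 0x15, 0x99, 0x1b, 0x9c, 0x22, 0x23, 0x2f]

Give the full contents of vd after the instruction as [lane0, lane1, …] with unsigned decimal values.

lanes per group: 128·4/32 = 16
vl = min(AVL, VLMAX) = min(12, 16) = 12
vd[0] xor(0xff,0x20) -> 0xdf
vd[1] xor(0x52,0x02) -> 0x50
vd[2] xor(0x07,0xf2) -> 0xf5
vd[3] xor(0xa9,0x8c) -> 0x25
vd[4] xor(0x52,0x49) -> 0x1b
vd[5] xor(0x2a,0x9e) -> 0xb4
vd[6] xor(0x71,0x39) -> 0x48
vd[7] xor(0x5f,0xb4) -> 0xeb
vd[8] xor(0x5d,0xe9) -> 0xb4
vd[9] xor(0x96,0x15) -> 0x83
vd[10] xor(0x0c,0x99) -> 0x95
vd[11] xor(0x86,0x1b) -> 0x9d
vd[12] tail/keep -> 0x18
vd[13] tail/keep -> 0x55
vd[14] tail/keep -> 0xc5
vd[15] tail/keep -> 0xab

vd = [223, 80, 245, 37, 27, 180, 72, 235, 180, 131, 149, 157, 24, 85, 197, 171]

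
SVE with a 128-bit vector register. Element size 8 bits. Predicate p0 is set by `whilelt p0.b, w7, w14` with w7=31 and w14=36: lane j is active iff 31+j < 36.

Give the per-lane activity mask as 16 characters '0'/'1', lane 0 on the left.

predicate = 1111100000000000

register lanes = 128/8 = 16
p0[j] = (31+j < 36); true for j=0..4 → 5 lanes set
bits (lane 0 leftmost): 1111100000000000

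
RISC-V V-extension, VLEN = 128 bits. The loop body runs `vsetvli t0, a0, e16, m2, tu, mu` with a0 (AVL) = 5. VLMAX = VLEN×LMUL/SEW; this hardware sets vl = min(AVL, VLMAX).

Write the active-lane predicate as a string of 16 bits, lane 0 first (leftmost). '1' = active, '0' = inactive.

predicate = 1111100000000000

VLMAX = (128 × 2) / 16 = 16 lanes
AVL=5 ≤ VLMAX=16, so vl = 5
bits (lane 0 leftmost): 1111100000000000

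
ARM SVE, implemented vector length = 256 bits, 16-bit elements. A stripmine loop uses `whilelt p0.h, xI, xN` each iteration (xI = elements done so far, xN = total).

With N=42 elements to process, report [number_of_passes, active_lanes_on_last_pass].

256-bit reg / 16-bit elem → 16 lanes
42 elements at 16/iter → 3 passes, remainder 10 on the last

[iterations, last_vl] = [3, 10]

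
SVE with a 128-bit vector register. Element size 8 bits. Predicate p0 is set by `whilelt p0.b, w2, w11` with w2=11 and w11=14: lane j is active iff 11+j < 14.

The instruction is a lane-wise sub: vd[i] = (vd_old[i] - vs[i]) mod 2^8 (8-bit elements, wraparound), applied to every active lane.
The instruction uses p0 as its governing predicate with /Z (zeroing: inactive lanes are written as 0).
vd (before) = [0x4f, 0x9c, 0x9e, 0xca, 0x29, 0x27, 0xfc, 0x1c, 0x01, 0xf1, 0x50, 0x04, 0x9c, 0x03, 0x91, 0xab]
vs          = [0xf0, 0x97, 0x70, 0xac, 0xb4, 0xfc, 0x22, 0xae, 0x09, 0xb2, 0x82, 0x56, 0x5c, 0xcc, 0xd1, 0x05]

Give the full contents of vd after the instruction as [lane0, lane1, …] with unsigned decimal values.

vd = [95, 5, 46, 0, 0, 0, 0, 0, 0, 0, 0, 0, 0, 0, 0, 0]

lane count: 128 div 8 = 16
whilelt: lane j active iff 11+j < 14 → j < 3 → 3 active
lane  0: sub(0x4f,0xf0) ⇒ 0x5f
lane  1: sub(0x9c,0x97) ⇒ 0x05
lane  2: sub(0x9e,0x70) ⇒ 0x2e
lane  3: tail/zero ⇒ 0x00
lane  4: tail/zero ⇒ 0x00
lane  5: tail/zero ⇒ 0x00
lane  6: tail/zero ⇒ 0x00
lane  7: tail/zero ⇒ 0x00
lane  8: tail/zero ⇒ 0x00
lane  9: tail/zero ⇒ 0x00
lane 10: tail/zero ⇒ 0x00
lane 11: tail/zero ⇒ 0x00
lane 12: tail/zero ⇒ 0x00
lane 13: tail/zero ⇒ 0x00
lane 14: tail/zero ⇒ 0x00
lane 15: tail/zero ⇒ 0x00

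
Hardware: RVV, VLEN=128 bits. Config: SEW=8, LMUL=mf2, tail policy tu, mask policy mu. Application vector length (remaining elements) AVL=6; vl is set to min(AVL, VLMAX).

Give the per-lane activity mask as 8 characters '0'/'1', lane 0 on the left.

predicate = 11111100

VLMAX = VLEN×LMUL/SEW = 128×1/2/8 = 8
vl = min(AVL, VLMAX) = min(6, 8) = 6
bits (lane 0 leftmost): 11111100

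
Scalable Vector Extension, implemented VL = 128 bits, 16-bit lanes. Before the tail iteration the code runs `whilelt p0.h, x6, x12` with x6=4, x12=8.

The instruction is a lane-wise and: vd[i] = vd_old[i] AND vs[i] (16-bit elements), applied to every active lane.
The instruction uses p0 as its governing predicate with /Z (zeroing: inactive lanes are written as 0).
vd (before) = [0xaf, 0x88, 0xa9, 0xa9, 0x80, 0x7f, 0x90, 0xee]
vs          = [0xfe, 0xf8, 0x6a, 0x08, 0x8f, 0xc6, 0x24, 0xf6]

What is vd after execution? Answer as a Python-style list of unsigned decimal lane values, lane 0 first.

lane count: 128 div 16 = 8
whilelt: lane j active iff 4+j < 8 → j < 4 → 4 active
lane  0: and(0xaf,0xfe) ⇒ 0xae
lane  1: and(0x88,0xf8) ⇒ 0x88
lane  2: and(0xa9,0x6a) ⇒ 0x28
lane  3: and(0xa9,0x08) ⇒ 0x08
lane  4: tail/zero ⇒ 0x00
lane  5: tail/zero ⇒ 0x00
lane  6: tail/zero ⇒ 0x00
lane  7: tail/zero ⇒ 0x00

vd = [174, 136, 40, 8, 0, 0, 0, 0]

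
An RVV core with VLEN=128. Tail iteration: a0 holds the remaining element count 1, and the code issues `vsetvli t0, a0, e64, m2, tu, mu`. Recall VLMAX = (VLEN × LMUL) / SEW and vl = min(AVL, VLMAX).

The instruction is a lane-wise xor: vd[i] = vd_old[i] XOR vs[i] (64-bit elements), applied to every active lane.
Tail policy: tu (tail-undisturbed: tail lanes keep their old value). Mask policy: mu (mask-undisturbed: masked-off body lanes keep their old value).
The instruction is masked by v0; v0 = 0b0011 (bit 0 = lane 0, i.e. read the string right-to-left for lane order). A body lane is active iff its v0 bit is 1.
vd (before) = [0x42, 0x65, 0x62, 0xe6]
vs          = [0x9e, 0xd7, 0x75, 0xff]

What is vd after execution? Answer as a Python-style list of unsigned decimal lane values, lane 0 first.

vd = [220, 101, 98, 230]

VLMAX = (128 × 2) / 64 = 4 lanes
AVL=1 ≤ VLMAX=4, so vl = 1
vd[0] xor(0x42,0x9e) -> 0xdc
vd[1] tail/keep -> 0x65
vd[2] tail/keep -> 0x62
vd[3] tail/keep -> 0xe6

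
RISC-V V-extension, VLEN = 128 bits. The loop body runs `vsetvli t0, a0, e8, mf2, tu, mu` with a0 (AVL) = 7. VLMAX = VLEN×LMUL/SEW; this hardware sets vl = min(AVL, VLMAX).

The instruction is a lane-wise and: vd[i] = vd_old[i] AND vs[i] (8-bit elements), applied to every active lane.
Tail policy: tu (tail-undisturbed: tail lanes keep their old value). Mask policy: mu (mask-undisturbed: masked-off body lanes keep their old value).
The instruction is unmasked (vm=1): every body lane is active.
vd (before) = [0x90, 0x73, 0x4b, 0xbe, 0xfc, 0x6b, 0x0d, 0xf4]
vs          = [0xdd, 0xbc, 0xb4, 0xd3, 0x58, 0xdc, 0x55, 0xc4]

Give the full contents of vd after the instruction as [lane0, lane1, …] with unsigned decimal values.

VLMAX = (128 × 1/2) / 8 = 8 lanes
vl = min(AVL, VLMAX) = min(7, 8) = 7
lane  0: and(0x90,0xdd) ⇒ 0x90
lane  1: and(0x73,0xbc) ⇒ 0x30
lane  2: and(0x4b,0xb4) ⇒ 0x00
lane  3: and(0xbe,0xd3) ⇒ 0x92
lane  4: and(0xfc,0x58) ⇒ 0x58
lane  5: and(0x6b,0xdc) ⇒ 0x48
lane  6: and(0x0d,0x55) ⇒ 0x05
lane  7: tail/keep ⇒ 0xf4

vd = [144, 48, 0, 146, 88, 72, 5, 244]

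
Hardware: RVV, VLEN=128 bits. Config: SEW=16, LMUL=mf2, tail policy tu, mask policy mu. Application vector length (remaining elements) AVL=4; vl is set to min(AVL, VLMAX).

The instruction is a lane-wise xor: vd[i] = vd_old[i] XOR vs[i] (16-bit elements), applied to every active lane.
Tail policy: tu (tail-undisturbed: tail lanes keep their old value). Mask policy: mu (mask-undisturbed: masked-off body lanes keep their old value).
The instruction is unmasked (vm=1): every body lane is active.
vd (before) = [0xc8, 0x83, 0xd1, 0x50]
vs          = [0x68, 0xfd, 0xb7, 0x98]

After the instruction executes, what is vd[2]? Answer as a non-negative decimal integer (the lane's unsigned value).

vd[2] = 102

VLMAX = (128 × 1/2) / 16 = 4 lanes
vl ← min(4, 4) = 4
lane  0: xor(0xc8,0x68) ⇒ 0xa0
lane  1: xor(0x83,0xfd) ⇒ 0x7e
lane  2: xor(0xd1,0xb7) ⇒ 0x66
lane  3: xor(0x50,0x98) ⇒ 0xc8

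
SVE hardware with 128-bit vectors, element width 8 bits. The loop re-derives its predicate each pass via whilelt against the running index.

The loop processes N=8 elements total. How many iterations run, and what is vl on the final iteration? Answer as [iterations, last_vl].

[iterations, last_vl] = [1, 8]

lane count: 128 div 8 = 16
8 elements at 16/iter → 1 passes, remainder 8 on the last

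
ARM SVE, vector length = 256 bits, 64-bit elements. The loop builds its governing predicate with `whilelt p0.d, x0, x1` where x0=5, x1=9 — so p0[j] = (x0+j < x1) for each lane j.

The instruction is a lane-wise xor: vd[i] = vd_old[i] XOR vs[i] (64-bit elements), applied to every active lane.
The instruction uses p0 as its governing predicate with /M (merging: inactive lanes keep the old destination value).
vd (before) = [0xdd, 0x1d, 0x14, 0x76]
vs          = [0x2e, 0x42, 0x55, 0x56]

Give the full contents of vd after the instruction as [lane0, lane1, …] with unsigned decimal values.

256-bit reg / 64-bit elem → 4 lanes
p0[j] = (5+j < 9); true for j=0..3 → 4 lanes set
lane  0: xor(0xdd,0x2e) ⇒ 0xf3
lane  1: xor(0x1d,0x42) ⇒ 0x5f
lane  2: xor(0x14,0x55) ⇒ 0x41
lane  3: xor(0x76,0x56) ⇒ 0x20

vd = [243, 95, 65, 32]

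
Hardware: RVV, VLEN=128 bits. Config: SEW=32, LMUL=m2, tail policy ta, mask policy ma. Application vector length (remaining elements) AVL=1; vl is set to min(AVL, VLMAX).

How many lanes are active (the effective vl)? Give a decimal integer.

vl = 1

VLMAX = (128 × 2) / 32 = 8 lanes
vl = min(AVL, VLMAX) = min(1, 8) = 1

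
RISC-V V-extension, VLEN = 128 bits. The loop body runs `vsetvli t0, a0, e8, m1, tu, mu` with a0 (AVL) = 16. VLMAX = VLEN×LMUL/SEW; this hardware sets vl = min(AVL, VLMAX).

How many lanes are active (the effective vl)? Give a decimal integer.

VLMAX = (128 × 1) / 8 = 16 lanes
vl = min(AVL, VLMAX) = min(16, 16) = 16

vl = 16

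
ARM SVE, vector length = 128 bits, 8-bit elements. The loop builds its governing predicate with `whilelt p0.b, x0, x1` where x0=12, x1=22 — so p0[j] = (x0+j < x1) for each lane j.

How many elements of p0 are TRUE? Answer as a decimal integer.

vl = 10

register lanes = 128/8 = 16
p0[j] = (12+j < 22); true for j=0..9 → 10 lanes set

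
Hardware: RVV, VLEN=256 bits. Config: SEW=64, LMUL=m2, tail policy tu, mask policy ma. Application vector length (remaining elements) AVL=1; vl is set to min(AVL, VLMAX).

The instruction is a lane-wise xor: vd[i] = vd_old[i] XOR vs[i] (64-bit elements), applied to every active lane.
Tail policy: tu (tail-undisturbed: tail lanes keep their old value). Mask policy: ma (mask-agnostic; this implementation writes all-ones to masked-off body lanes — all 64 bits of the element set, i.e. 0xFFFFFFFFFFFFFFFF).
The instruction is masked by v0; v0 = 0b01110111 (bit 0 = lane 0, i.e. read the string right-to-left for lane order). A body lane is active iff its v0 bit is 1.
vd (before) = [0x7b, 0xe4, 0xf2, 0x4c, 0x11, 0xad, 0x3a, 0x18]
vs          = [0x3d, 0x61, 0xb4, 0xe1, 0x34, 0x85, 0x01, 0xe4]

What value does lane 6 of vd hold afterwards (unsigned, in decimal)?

vd[6] = 58

VLMAX = (256 × 2) / 64 = 8 lanes
AVL=1 ≤ VLMAX=8, so vl = 1
  i=0: xor(0x7b,0x3d) → 70
  i=1: tail/keep → 228
  i=2: tail/keep → 242
  i=3: tail/keep → 76
  i=4: tail/keep → 17
  i=5: tail/keep → 173
  i=6: tail/keep → 58
  i=7: tail/keep → 24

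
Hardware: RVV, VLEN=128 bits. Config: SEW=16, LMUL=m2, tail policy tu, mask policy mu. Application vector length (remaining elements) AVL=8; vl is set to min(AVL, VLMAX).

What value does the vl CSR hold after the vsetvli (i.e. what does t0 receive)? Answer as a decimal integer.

vl = 8

VLMAX = VLEN×LMUL/SEW = 128×2/16 = 16
vl ← min(8, 16) = 8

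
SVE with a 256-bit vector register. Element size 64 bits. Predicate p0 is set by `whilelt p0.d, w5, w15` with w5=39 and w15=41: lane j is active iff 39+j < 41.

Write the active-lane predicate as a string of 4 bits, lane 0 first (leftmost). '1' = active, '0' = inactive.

register lanes = 256/64 = 4
active while 39+j < 41, i.e. j ∈ [0,2) capped at 4 ⇒ 2
bits (lane 0 leftmost): 1100

predicate = 1100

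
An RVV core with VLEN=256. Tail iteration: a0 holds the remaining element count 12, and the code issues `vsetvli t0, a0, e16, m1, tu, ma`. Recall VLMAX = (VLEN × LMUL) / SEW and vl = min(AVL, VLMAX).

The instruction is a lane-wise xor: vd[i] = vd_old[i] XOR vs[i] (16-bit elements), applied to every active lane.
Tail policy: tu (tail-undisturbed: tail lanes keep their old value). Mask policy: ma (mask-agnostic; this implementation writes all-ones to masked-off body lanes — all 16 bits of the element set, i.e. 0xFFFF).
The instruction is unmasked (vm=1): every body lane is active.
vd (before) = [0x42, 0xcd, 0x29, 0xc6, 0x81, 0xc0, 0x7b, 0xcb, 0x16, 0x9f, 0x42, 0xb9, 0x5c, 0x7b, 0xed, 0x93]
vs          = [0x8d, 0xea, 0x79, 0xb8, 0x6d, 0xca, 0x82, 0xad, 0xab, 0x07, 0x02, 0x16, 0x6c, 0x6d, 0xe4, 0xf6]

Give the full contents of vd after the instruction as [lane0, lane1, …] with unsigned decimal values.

vd = [207, 39, 80, 126, 236, 10, 249, 102, 189, 152, 64, 175, 92, 123, 237, 147]

VLMAX = (256 × 1) / 16 = 16 lanes
vl ← min(12, 16) = 12
vd[0] xor(0x42,0x8d) -> 0xcf
vd[1] xor(0xcd,0xea) -> 0x27
vd[2] xor(0x29,0x79) -> 0x50
vd[3] xor(0xc6,0xb8) -> 0x7e
vd[4] xor(0x81,0x6d) -> 0xec
vd[5] xor(0xc0,0xca) -> 0x0a
vd[6] xor(0x7b,0x82) -> 0xf9
vd[7] xor(0xcb,0xad) -> 0x66
vd[8] xor(0x16,0xab) -> 0xbd
vd[9] xor(0x9f,0x07) -> 0x98
vd[10] xor(0x42,0x02) -> 0x40
vd[11] xor(0xb9,0x16) -> 0xaf
vd[12] tail/keep -> 0x5c
vd[13] tail/keep -> 0x7b
vd[14] tail/keep -> 0xed
vd[15] tail/keep -> 0x93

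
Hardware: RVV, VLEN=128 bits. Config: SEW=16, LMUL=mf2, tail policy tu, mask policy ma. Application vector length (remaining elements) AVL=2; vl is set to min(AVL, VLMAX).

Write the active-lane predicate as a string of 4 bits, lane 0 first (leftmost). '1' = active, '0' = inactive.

predicate = 1100

VLMAX = (128 × 1/2) / 16 = 4 lanes
AVL=2 ≤ VLMAX=4, so vl = 2
bits (lane 0 leftmost): 1100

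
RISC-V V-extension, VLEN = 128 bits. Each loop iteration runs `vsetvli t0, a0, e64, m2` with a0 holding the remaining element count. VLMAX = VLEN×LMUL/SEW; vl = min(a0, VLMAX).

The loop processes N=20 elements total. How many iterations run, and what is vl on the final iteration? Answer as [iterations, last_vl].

[iterations, last_vl] = [5, 4]

lanes per group: 128·2/64 = 4
20 elements at 4/iter → 5 passes, remainder 4 on the last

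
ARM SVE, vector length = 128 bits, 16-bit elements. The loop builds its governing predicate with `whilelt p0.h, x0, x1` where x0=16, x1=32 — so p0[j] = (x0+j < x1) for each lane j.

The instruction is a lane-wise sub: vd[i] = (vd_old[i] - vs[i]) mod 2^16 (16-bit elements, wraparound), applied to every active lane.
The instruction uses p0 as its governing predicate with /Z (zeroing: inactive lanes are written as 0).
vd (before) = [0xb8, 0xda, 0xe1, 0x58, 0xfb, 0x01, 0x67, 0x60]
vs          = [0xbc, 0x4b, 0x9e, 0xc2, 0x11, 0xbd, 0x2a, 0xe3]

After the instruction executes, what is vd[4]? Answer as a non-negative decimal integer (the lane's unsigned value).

lane count: 128 div 16 = 8
active while 16+j < 32, i.e. j ∈ [0,16) capped at 8 ⇒ 8
vd[0] sub(0xb8,0xbc) -> 0xfffc
vd[1] sub(0xda,0x4b) -> 0x8f
vd[2] sub(0xe1,0x9e) -> 0x43
vd[3] sub(0x58,0xc2) -> 0xff96
vd[4] sub(0xfb,0x11) -> 0xea
vd[5] sub(0x01,0xbd) -> 0xff44
vd[6] sub(0x67,0x2a) -> 0x3d
vd[7] sub(0x60,0xe3) -> 0xff7d

vd[4] = 234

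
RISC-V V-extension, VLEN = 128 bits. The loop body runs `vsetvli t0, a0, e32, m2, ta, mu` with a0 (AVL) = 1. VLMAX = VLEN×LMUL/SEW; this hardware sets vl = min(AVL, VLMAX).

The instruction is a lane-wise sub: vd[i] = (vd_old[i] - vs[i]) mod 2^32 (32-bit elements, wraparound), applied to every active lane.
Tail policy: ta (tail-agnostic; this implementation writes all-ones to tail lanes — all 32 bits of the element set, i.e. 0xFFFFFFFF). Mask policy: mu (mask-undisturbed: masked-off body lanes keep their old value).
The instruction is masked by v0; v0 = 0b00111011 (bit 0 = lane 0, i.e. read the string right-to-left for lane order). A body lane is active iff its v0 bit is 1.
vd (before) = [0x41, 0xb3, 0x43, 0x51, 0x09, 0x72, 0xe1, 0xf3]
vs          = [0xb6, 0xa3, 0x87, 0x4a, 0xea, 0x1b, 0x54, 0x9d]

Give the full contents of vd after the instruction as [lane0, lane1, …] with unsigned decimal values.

VLMAX = (128 × 2) / 32 = 8 lanes
AVL=1 ≤ VLMAX=8, so vl = 1
vd[0] sub(0x41,0xb6) -> 0xffffff8b
vd[1] tail/ones -> 0xffffffff
vd[2] tail/ones -> 0xffffffff
vd[3] tail/ones -> 0xffffffff
vd[4] tail/ones -> 0xffffffff
vd[5] tail/ones -> 0xffffffff
vd[6] tail/ones -> 0xffffffff
vd[7] tail/ones -> 0xffffffff

vd = [4294967179, 4294967295, 4294967295, 4294967295, 4294967295, 4294967295, 4294967295, 4294967295]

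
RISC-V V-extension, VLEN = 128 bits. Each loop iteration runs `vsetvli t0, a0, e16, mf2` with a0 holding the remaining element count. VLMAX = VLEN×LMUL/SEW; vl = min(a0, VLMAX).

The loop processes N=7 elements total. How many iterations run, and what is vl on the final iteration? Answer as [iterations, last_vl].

lanes per group: 128·1/2/16 = 4
iterations = ceil(7/4) = 2; final-pass vl = 3

[iterations, last_vl] = [2, 3]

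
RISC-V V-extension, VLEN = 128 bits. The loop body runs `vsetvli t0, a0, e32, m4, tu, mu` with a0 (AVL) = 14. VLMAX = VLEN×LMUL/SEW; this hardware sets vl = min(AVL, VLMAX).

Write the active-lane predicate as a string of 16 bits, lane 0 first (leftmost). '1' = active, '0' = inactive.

predicate = 1111111111111100

lanes per group: 128·4/32 = 16
AVL=14 ≤ VLMAX=16, so vl = 14
bits (lane 0 leftmost): 1111111111111100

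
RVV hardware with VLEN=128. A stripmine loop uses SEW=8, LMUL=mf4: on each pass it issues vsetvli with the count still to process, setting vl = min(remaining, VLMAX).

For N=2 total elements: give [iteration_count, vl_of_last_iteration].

[iterations, last_vl] = [1, 2]

lanes per group: 128·1/4/8 = 4
N=2: ⌈2/4⌉ = 1 iters; last vl = 2 − 0×4 = 2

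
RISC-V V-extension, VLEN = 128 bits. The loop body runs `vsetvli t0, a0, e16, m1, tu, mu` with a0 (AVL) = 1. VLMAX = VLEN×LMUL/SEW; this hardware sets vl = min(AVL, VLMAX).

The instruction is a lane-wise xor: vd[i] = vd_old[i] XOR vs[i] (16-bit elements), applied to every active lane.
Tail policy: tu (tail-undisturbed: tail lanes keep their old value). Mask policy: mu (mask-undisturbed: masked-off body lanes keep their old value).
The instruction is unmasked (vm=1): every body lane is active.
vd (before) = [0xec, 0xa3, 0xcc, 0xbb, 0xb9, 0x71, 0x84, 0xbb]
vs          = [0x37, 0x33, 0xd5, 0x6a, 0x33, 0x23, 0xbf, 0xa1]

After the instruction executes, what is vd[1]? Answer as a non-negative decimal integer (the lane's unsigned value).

vd[1] = 163

VLMAX = VLEN×LMUL/SEW = 128×1/16 = 8
AVL=1 ≤ VLMAX=8, so vl = 1
  i=0: xor(0xec,0x37) → 219
  i=1: tail/keep → 163
  i=2: tail/keep → 204
  i=3: tail/keep → 187
  i=4: tail/keep → 185
  i=5: tail/keep → 113
  i=6: tail/keep → 132
  i=7: tail/keep → 187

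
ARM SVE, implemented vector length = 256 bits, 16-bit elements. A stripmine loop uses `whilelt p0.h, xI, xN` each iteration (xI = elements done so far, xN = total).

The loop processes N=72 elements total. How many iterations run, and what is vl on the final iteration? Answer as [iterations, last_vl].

[iterations, last_vl] = [5, 8]

256-bit reg / 16-bit elem → 16 lanes
72 elements at 16/iter → 5 passes, remainder 8 on the last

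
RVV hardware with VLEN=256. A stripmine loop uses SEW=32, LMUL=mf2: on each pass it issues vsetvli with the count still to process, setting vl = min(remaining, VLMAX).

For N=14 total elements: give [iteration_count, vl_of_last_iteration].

VLMAX = (256 × 1/2) / 32 = 4 lanes
14 elements at 4/iter → 4 passes, remainder 2 on the last

[iterations, last_vl] = [4, 2]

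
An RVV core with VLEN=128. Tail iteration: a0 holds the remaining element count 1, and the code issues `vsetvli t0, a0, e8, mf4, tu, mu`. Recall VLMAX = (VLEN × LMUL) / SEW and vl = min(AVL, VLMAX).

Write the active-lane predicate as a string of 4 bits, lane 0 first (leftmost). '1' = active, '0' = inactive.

predicate = 1000

VLMAX = (128 × 1/4) / 8 = 4 lanes
vl ← min(1, 4) = 1
bits (lane 0 leftmost): 1000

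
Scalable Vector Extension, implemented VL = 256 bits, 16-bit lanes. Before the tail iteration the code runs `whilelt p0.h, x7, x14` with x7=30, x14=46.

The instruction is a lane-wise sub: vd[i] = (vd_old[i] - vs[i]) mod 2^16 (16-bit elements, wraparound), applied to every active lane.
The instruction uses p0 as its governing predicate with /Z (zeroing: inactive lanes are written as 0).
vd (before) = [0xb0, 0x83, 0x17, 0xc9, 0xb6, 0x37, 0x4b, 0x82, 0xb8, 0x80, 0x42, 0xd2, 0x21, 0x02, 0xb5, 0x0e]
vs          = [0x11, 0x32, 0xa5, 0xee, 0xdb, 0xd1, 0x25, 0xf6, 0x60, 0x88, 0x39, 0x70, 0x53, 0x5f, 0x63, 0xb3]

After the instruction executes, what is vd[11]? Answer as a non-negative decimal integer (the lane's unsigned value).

vd[11] = 98

register lanes = 256/16 = 16
p0[j] = (30+j < 46); true for j=0..15 → 16 lanes set
vd[0] sub(0xb0,0x11) -> 0x9f
vd[1] sub(0x83,0x32) -> 0x51
vd[2] sub(0x17,0xa5) -> 0xff72
vd[3] sub(0xc9,0xee) -> 0xffdb
vd[4] sub(0xb6,0xdb) -> 0xffdb
vd[5] sub(0x37,0xd1) -> 0xff66
vd[6] sub(0x4b,0x25) -> 0x26
vd[7] sub(0x82,0xf6) -> 0xff8c
vd[8] sub(0xb8,0x60) -> 0x58
vd[9] sub(0x80,0x88) -> 0xfff8
vd[10] sub(0x42,0x39) -> 0x09
vd[11] sub(0xd2,0x70) -> 0x62
vd[12] sub(0x21,0x53) -> 0xffce
vd[13] sub(0x02,0x5f) -> 0xffa3
vd[14] sub(0xb5,0x63) -> 0x52
vd[15] sub(0x0e,0xb3) -> 0xff5b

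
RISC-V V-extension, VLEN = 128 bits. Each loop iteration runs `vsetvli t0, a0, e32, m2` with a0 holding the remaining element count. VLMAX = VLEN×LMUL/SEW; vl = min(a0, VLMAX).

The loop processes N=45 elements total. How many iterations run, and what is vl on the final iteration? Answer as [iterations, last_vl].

VLMAX = (128 × 2) / 32 = 8 lanes
N=45: ⌈45/8⌉ = 6 iters; last vl = 45 − 5×8 = 5

[iterations, last_vl] = [6, 5]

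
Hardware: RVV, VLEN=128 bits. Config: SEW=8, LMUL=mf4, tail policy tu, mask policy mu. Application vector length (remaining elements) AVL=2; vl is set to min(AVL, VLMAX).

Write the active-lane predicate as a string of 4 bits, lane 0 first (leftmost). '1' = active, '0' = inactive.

predicate = 1100

VLMAX = VLEN×LMUL/SEW = 128×1/4/8 = 4
vl = min(AVL, VLMAX) = min(2, 4) = 2
bits (lane 0 leftmost): 1100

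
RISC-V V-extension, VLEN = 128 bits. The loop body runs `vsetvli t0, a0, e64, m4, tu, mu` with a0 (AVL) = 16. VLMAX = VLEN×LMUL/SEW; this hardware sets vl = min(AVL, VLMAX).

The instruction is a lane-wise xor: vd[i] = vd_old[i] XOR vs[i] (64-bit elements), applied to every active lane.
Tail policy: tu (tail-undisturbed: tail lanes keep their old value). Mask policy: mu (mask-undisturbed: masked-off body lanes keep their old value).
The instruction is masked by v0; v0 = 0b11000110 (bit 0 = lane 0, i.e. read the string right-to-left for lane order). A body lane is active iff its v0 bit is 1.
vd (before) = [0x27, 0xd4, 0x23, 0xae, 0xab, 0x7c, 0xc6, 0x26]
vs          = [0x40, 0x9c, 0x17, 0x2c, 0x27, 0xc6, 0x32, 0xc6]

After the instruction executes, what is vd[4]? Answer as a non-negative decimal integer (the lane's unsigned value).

vd[4] = 171

lanes per group: 128·4/64 = 8
vl ← min(16, 8) = 8
[0] mask-off/keep = 0x27
[1] xor(0xd4,0x9c) = 0x48
[2] xor(0x23,0x17) = 0x34
[3] mask-off/keep = 0xae
[4] mask-off/keep = 0xab
[5] mask-off/keep = 0x7c
[6] xor(0xc6,0x32) = 0xf4
[7] xor(0x26,0xc6) = 0xe0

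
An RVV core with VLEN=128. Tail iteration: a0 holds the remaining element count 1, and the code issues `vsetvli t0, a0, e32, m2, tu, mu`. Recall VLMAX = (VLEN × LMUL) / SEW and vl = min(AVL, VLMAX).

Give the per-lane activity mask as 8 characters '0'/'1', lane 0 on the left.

predicate = 10000000

VLMAX = (128 × 2) / 32 = 8 lanes
AVL=1 ≤ VLMAX=8, so vl = 1
bits (lane 0 leftmost): 10000000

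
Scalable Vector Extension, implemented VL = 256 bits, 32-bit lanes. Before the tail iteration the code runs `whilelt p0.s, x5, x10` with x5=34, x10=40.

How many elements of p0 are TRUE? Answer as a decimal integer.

256-bit reg / 32-bit elem → 8 lanes
active while 34+j < 40, i.e. j ∈ [0,6) capped at 8 ⇒ 6

vl = 6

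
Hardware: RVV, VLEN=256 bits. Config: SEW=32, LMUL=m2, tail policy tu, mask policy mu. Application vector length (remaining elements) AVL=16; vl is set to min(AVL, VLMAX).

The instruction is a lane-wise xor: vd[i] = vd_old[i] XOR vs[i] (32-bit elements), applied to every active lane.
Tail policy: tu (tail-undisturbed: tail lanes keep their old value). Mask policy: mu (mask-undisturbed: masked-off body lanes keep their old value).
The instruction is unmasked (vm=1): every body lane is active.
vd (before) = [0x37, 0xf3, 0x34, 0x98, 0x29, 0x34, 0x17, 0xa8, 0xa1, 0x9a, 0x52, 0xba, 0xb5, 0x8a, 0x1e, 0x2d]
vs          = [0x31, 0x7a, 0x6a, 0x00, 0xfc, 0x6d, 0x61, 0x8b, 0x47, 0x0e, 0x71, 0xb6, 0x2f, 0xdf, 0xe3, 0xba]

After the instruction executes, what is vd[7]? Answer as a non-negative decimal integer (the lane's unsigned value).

VLMAX = VLEN×LMUL/SEW = 256×2/32 = 16
vl = min(AVL, VLMAX) = min(16, 16) = 16
  i=0: xor(0x37,0x31) → 6
  i=1: xor(0xf3,0x7a) → 137
  i=2: xor(0x34,0x6a) → 94
  i=3: xor(0x98,0x00) → 152
  i=4: xor(0x29,0xfc) → 213
  i=5: xor(0x34,0x6d) → 89
  i=6: xor(0x17,0x61) → 118
  i=7: xor(0xa8,0x8b) → 35
  i=8: xor(0xa1,0x47) → 230
  i=9: xor(0x9a,0x0e) → 148
  i=10: xor(0x52,0x71) → 35
  i=11: xor(0xba,0xb6) → 12
  i=12: xor(0xb5,0x2f) → 154
  i=13: xor(0x8a,0xdf) → 85
  i=14: xor(0x1e,0xe3) → 253
  i=15: xor(0x2d,0xba) → 151

vd[7] = 35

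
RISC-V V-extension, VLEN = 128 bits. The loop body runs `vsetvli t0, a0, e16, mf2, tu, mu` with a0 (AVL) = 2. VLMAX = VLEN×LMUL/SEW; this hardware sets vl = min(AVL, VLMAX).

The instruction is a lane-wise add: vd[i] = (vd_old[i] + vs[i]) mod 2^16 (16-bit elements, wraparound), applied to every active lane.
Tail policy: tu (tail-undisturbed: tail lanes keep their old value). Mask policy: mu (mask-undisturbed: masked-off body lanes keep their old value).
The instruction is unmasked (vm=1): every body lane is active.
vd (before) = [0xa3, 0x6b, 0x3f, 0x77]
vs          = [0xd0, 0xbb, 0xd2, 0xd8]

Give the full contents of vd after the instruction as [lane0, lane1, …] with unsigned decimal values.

vd = [371, 294, 63, 119]

VLMAX = (128 × 1/2) / 16 = 4 lanes
AVL=2 ≤ VLMAX=4, so vl = 2
lane  0: add(0xa3,0xd0) ⇒ 0x173
lane  1: add(0x6b,0xbb) ⇒ 0x126
lane  2: tail/keep ⇒ 0x3f
lane  3: tail/keep ⇒ 0x77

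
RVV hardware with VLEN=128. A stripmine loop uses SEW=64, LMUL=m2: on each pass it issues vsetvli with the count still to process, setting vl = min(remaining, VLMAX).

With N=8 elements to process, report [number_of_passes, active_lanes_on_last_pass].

VLMAX = VLEN×LMUL/SEW = 128×2/64 = 4
N=8: ⌈8/4⌉ = 2 iters; last vl = 8 − 1×4 = 4

[iterations, last_vl] = [2, 4]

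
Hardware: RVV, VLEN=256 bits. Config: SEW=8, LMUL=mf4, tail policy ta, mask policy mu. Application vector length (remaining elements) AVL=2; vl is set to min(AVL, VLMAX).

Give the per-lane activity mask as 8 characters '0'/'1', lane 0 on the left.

lanes per group: 256·1/4/8 = 8
AVL=2 ≤ VLMAX=8, so vl = 2
bits (lane 0 leftmost): 11000000

predicate = 11000000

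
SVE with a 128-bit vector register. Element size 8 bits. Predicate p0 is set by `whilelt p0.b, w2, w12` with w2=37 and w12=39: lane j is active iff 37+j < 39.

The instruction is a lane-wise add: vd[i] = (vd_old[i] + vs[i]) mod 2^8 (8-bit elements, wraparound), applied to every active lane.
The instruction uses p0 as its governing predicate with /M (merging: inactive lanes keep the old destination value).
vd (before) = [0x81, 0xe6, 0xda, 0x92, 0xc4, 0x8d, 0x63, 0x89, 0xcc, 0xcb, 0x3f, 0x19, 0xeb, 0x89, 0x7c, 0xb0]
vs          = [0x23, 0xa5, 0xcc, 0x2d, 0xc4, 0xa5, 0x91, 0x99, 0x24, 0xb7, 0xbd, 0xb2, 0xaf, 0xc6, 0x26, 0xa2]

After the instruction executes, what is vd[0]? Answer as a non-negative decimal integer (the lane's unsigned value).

register lanes = 128/8 = 16
active while 37+j < 39, i.e. j ∈ [0,2) capped at 16 ⇒ 2
vd[0] add(0x81,0x23) -> 0xa4
vd[1] add(0xe6,0xa5) -> 0x8b
vd[2] tail/keep -> 0xda
vd[3] tail/keep -> 0x92
vd[4] tail/keep -> 0xc4
vd[5] tail/keep -> 0x8d
vd[6] tail/keep -> 0x63
vd[7] tail/keep -> 0x89
vd[8] tail/keep -> 0xcc
vd[9] tail/keep -> 0xcb
vd[10] tail/keep -> 0x3f
vd[11] tail/keep -> 0x19
vd[12] tail/keep -> 0xeb
vd[13] tail/keep -> 0x89
vd[14] tail/keep -> 0x7c
vd[15] tail/keep -> 0xb0

vd[0] = 164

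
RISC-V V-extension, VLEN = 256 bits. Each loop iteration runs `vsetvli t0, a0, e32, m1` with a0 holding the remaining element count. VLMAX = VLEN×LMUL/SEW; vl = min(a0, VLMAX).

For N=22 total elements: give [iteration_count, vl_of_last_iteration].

lanes per group: 256·1/32 = 8
N=22: ⌈22/8⌉ = 3 iters; last vl = 22 − 2×8 = 6

[iterations, last_vl] = [3, 6]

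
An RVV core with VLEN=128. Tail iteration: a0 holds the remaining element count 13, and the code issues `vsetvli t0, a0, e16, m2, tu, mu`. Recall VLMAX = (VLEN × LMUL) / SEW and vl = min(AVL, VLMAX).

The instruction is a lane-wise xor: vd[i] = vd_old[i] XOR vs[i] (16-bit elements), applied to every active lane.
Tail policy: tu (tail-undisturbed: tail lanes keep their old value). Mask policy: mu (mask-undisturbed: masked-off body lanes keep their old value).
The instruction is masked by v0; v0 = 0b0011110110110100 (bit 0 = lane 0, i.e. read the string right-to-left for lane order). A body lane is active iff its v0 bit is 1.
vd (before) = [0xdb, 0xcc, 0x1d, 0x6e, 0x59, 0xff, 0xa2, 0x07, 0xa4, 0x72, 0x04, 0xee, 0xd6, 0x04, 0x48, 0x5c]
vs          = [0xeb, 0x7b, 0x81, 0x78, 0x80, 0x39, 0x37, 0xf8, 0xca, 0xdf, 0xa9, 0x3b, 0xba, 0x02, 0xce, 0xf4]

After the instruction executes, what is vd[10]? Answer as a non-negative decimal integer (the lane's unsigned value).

vd[10] = 173

lanes per group: 128·2/16 = 16
vl = min(AVL, VLMAX) = min(13, 16) = 13
  i=0: mask-off/keep → 219
  i=1: mask-off/keep → 204
  i=2: xor(0x1d,0x81) → 156
  i=3: mask-off/keep → 110
  i=4: xor(0x59,0x80) → 217
  i=5: xor(0xff,0x39) → 198
  i=6: mask-off/keep → 162
  i=7: xor(0x07,0xf8) → 255
  i=8: xor(0xa4,0xca) → 110
  i=9: mask-off/keep → 114
  i=10: xor(0x04,0xa9) → 173
  i=11: xor(0xee,0x3b) → 213
  i=12: xor(0xd6,0xba) → 108
  i=13: tail/keep → 4
  i=14: tail/keep → 72
  i=15: tail/keep → 92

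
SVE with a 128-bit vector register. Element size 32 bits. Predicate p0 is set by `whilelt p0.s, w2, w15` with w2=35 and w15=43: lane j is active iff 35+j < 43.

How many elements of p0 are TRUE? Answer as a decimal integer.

lane count: 128 div 32 = 4
active while 35+j < 43, i.e. j ∈ [0,8) capped at 4 ⇒ 4

vl = 4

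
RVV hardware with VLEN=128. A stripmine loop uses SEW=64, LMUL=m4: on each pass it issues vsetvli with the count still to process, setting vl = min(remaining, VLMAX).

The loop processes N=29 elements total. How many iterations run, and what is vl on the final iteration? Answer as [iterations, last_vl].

VLMAX = (128 × 4) / 64 = 8 lanes
iterations = ceil(29/8) = 4; final-pass vl = 5

[iterations, last_vl] = [4, 5]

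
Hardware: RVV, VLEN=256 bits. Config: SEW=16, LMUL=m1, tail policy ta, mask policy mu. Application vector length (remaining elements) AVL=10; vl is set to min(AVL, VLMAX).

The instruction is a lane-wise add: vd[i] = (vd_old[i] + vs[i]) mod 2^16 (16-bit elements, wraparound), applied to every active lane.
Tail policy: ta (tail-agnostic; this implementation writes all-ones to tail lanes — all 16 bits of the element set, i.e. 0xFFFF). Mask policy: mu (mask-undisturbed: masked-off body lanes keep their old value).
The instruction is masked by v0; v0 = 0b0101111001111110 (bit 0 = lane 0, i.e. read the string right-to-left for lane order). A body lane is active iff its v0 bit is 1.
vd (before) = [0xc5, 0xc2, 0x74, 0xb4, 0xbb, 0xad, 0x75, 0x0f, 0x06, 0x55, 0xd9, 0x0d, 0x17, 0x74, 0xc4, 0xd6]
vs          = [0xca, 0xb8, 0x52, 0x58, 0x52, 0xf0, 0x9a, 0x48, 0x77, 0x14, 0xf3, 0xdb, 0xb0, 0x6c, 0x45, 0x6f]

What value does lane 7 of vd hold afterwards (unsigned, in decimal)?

vd[7] = 15

lanes per group: 256·1/16 = 16
vl = min(AVL, VLMAX) = min(10, 16) = 10
lane  0: mask-off/keep ⇒ 0xc5
lane  1: add(0xc2,0xb8) ⇒ 0x17a
lane  2: add(0x74,0x52) ⇒ 0xc6
lane  3: add(0xb4,0x58) ⇒ 0x10c
lane  4: add(0xbb,0x52) ⇒ 0x10d
lane  5: add(0xad,0xf0) ⇒ 0x19d
lane  6: add(0x75,0x9a) ⇒ 0x10f
lane  7: mask-off/keep ⇒ 0x0f
lane  8: mask-off/keep ⇒ 0x06
lane  9: add(0x55,0x14) ⇒ 0x69
lane 10: tail/ones ⇒ 0xffff
lane 11: tail/ones ⇒ 0xffff
lane 12: tail/ones ⇒ 0xffff
lane 13: tail/ones ⇒ 0xffff
lane 14: tail/ones ⇒ 0xffff
lane 15: tail/ones ⇒ 0xffff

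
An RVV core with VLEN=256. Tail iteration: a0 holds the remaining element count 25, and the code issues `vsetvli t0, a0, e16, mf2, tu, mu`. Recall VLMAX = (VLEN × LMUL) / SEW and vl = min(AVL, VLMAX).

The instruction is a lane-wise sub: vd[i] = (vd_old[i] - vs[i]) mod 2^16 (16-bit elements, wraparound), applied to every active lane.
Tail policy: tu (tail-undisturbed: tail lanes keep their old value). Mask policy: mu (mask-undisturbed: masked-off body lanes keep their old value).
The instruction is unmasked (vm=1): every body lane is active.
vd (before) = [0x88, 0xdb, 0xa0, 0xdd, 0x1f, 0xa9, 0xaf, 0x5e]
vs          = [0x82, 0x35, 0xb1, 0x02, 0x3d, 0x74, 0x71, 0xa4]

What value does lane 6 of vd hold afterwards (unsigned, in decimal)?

vd[6] = 62

VLMAX = VLEN×LMUL/SEW = 256×1/2/16 = 8
AVL=25 > VLMAX=8, so vl = 8
  i=0: sub(0x88,0x82) → 6
  i=1: sub(0xdb,0x35) → 166
  i=2: sub(0xa0,0xb1) → 65519
  i=3: sub(0xdd,0x02) → 219
  i=4: sub(0x1f,0x3d) → 65506
  i=5: sub(0xa9,0x74) → 53
  i=6: sub(0xaf,0x71) → 62
  i=7: sub(0x5e,0xa4) → 65466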